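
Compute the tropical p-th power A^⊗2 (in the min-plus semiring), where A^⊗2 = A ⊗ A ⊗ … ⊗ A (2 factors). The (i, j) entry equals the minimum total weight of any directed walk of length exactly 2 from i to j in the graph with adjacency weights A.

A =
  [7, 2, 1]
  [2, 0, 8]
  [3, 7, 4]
A^⊗2 =
  [4, 2, 5]
  [2, 0, 3]
  [7, 5, 4]

Each entry (A^⊗2)_ij equals the minimum over all length-2 walks i = v_0 → v_1 → … → v_2 = j of Σ_t A[v_t][v_{t+1}]. For example, for (i, j) = (0, 2) we minimise over 3 possible intermediate vertex sequences; the minimum is 5, attained along the walk 0 → 2 → 2.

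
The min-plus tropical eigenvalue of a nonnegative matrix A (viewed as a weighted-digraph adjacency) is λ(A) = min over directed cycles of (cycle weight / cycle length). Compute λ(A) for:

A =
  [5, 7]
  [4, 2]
λ(A) = 2

Enumerate directed cycles and compute their means (weight / length). Sample:
  cycle 0 → 0: weight = 5, length = 1, mean = 5/1 ≈ 5.000
  cycle 1 → 1: weight = 2, length = 1, mean = 2/1 ≈ 2.000
  cycle 0 → 1 → 0: weight = 11, length = 2, mean = 11/2 ≈ 5.500
  cycle 1 → 0 → 1: weight = 11, length = 2, mean = 11/2 ≈ 5.500
Minimum mean = 2.000, attained e.g. along the cycle 1 → 1 with weight 2 and length 1. So λ(A) = 2/1 = 2.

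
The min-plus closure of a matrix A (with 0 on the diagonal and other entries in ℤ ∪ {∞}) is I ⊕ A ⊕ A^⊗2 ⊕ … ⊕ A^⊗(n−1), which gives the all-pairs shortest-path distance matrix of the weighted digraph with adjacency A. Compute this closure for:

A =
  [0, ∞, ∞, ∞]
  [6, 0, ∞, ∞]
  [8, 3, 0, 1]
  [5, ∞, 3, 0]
Closure =
  [0, ∞, ∞, ∞]
  [6, 0, ∞, ∞]
  [6, 3, 0, 1]
  [5, 6, 3, 0]

This is the Floyd-Warshall all-pairs shortest-path computation. For each intermediate vertex k = 0, 1, …, 3, update dist[i][j] ← min(dist[i][j], dist[i][k] + dist[k][j]). The final matrix gives, for each (i, j), the minimum total weight of any directed path from i to j (possibly empty when i = j).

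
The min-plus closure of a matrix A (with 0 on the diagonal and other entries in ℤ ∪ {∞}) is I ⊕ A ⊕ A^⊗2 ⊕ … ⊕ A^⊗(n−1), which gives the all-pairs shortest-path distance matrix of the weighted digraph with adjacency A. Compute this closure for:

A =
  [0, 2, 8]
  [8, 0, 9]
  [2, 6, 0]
Closure =
  [0, 2, 8]
  [8, 0, 9]
  [2, 4, 0]

This is the Floyd-Warshall all-pairs shortest-path computation. For each intermediate vertex k = 0, 1, …, 2, update dist[i][j] ← min(dist[i][j], dist[i][k] + dist[k][j]). The final matrix gives, for each (i, j), the minimum total weight of any directed path from i to j (possibly empty when i = j).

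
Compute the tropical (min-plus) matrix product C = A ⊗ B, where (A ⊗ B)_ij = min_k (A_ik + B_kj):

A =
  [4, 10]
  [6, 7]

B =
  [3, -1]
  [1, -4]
A ⊗ B =
  [7, 3]
  [8, 3]

Apply the min-plus product entry-by-entry:
  C[0][0] = min over k of (A[0][0] + B[0][0] = 4 + 3 = 7, A[0][1] + B[1][0] = 10 + 1 = 11) = 7 (attained at k = 0)
  C[0][1] = min over k of (A[0][0] + B[0][1] = 4 + -1 = 3, A[0][1] + B[1][1] = 10 + -4 = 6) = 3 (attained at k = 0)
  C[1][0] = min over k of (A[1][0] + B[0][0] = 6 + 3 = 9, A[1][1] + B[1][0] = 7 + 1 = 8) = 8 (attained at k = 1)
  C[1][1] = min over k of (A[1][0] + B[0][1] = 6 + -1 = 5, A[1][1] + B[1][1] = 7 + -4 = 3) = 3 (attained at k = 1)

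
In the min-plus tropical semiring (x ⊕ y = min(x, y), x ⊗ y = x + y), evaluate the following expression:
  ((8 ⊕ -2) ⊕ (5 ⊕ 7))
((8 ⊕ -2) ⊕ (5 ⊕ 7)) = -2

Expand innermost to outermost. Recall ⊕ takes the minimum of its arguments and ⊗ takes their sum. Working out the expression ((8 ⊕ -2) ⊕ (5 ⊕ 7)) gives -2.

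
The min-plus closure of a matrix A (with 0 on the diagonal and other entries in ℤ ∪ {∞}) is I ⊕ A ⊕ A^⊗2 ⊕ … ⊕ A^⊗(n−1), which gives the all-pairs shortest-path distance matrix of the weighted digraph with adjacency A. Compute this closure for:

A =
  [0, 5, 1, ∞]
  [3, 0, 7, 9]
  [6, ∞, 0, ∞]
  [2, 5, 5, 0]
Closure =
  [0, 5, 1, 14]
  [3, 0, 4, 9]
  [6, 11, 0, 20]
  [2, 5, 3, 0]

This is the Floyd-Warshall all-pairs shortest-path computation. For each intermediate vertex k = 0, 1, …, 3, update dist[i][j] ← min(dist[i][j], dist[i][k] + dist[k][j]). The final matrix gives, for each (i, j), the minimum total weight of any directed path from i to j (possibly empty when i = j).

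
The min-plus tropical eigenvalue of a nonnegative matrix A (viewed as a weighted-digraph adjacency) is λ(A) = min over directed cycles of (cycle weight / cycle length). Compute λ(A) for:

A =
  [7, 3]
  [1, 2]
λ(A) = 2

Enumerate directed cycles and compute their means (weight / length). Sample:
  cycle 0 → 0: weight = 7, length = 1, mean = 7/1 ≈ 7.000
  cycle 1 → 1: weight = 2, length = 1, mean = 2/1 ≈ 2.000
  cycle 0 → 1 → 0: weight = 4, length = 2, mean = 4/2 ≈ 2.000
  cycle 1 → 0 → 1: weight = 4, length = 2, mean = 4/2 ≈ 2.000
Minimum mean = 2.000, attained e.g. along the cycle 1 → 1 with weight 2 and length 1. So λ(A) = 2/1 = 2.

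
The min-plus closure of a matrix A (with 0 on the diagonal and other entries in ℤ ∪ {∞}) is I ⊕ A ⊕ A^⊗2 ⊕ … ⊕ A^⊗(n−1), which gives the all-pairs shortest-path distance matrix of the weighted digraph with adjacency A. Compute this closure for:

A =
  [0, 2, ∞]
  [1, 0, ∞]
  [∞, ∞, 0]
Closure =
  [0, 2, ∞]
  [1, 0, ∞]
  [∞, ∞, 0]

This is the Floyd-Warshall all-pairs shortest-path computation. For each intermediate vertex k = 0, 1, …, 2, update dist[i][j] ← min(dist[i][j], dist[i][k] + dist[k][j]). The final matrix gives, for each (i, j), the minimum total weight of any directed path from i to j (possibly empty when i = j).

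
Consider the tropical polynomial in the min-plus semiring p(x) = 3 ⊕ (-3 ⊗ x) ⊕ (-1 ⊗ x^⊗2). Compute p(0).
p(0) = -3

A tropical monomial a ⊗ x^⊗i evaluates to a + i · x. Evaluating each term at x = 0:
  Term 0 contributes 3 + 0 · 0 = 3
  Term 1 contributes -3 + 1 · 0 = -3
  Term 2 contributes -1 + 2 · 0 = -1
p(0) = ⊕ of these = min[3, -3, -1] = -3.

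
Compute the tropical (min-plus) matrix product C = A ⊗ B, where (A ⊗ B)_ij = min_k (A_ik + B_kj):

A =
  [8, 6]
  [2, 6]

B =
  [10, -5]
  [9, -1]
A ⊗ B =
  [15, 3]
  [12, -3]

Apply the min-plus product entry-by-entry:
  C[0][0] = min over k of (A[0][0] + B[0][0] = 8 + 10 = 18, A[0][1] + B[1][0] = 6 + 9 = 15) = 15 (attained at k = 1)
  C[0][1] = min over k of (A[0][0] + B[0][1] = 8 + -5 = 3, A[0][1] + B[1][1] = 6 + -1 = 5) = 3 (attained at k = 0)
  C[1][0] = min over k of (A[1][0] + B[0][0] = 2 + 10 = 12, A[1][1] + B[1][0] = 6 + 9 = 15) = 12 (attained at k = 0)
  C[1][1] = min over k of (A[1][0] + B[0][1] = 2 + -5 = -3, A[1][1] + B[1][1] = 6 + -1 = 5) = -3 (attained at k = 0)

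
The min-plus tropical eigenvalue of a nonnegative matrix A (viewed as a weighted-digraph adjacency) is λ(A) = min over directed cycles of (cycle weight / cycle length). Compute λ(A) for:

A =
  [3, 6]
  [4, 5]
λ(A) = 3

Enumerate directed cycles and compute their means (weight / length). Sample:
  cycle 0 → 0: weight = 3, length = 1, mean = 3/1 ≈ 3.000
  cycle 1 → 1: weight = 5, length = 1, mean = 5/1 ≈ 5.000
  cycle 0 → 1 → 0: weight = 10, length = 2, mean = 10/2 ≈ 5.000
  cycle 1 → 0 → 1: weight = 10, length = 2, mean = 10/2 ≈ 5.000
Minimum mean = 3.000, attained e.g. along the cycle 0 → 0 with weight 3 and length 1. So λ(A) = 3/1 = 3.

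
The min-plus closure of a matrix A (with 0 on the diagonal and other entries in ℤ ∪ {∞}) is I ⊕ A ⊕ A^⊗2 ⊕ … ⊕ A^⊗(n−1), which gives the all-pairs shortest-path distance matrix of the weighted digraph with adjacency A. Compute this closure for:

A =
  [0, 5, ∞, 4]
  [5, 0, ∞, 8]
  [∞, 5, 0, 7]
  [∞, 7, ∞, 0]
Closure =
  [0, 5, ∞, 4]
  [5, 0, ∞, 8]
  [10, 5, 0, 7]
  [12, 7, ∞, 0]

This is the Floyd-Warshall all-pairs shortest-path computation. For each intermediate vertex k = 0, 1, …, 3, update dist[i][j] ← min(dist[i][j], dist[i][k] + dist[k][j]). The final matrix gives, for each (i, j), the minimum total weight of any directed path from i to j (possibly empty when i = j).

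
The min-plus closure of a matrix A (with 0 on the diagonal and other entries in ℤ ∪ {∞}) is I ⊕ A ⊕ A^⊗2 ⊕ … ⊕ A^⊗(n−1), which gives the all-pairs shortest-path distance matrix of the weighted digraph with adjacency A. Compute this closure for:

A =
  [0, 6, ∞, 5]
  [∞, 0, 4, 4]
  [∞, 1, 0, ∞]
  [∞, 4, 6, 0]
Closure =
  [0, 6, 10, 5]
  [∞, 0, 4, 4]
  [∞, 1, 0, 5]
  [∞, 4, 6, 0]

This is the Floyd-Warshall all-pairs shortest-path computation. For each intermediate vertex k = 0, 1, …, 3, update dist[i][j] ← min(dist[i][j], dist[i][k] + dist[k][j]). The final matrix gives, for each (i, j), the minimum total weight of any directed path from i to j (possibly empty when i = j).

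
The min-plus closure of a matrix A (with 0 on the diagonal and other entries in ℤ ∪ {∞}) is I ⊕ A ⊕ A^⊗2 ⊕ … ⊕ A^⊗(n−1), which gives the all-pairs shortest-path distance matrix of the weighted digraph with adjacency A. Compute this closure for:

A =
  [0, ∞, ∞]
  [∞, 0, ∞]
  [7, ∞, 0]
Closure =
  [0, ∞, ∞]
  [∞, 0, ∞]
  [7, ∞, 0]

This is the Floyd-Warshall all-pairs shortest-path computation. For each intermediate vertex k = 0, 1, …, 2, update dist[i][j] ← min(dist[i][j], dist[i][k] + dist[k][j]). The final matrix gives, for each (i, j), the minimum total weight of any directed path from i to j (possibly empty when i = j).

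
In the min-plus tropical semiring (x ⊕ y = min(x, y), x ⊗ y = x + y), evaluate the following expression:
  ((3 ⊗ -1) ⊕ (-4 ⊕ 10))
((3 ⊗ -1) ⊕ (-4 ⊕ 10)) = -4

Expand innermost to outermost. Recall ⊕ takes the minimum of its arguments and ⊗ takes their sum. Working out the expression ((3 ⊗ -1) ⊕ (-4 ⊕ 10)) gives -4.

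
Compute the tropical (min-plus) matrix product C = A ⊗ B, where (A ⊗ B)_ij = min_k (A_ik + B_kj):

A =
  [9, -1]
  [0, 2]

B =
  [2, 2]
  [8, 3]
A ⊗ B =
  [7, 2]
  [2, 2]

Apply the min-plus product entry-by-entry:
  C[0][0] = min over k of (A[0][0] + B[0][0] = 9 + 2 = 11, A[0][1] + B[1][0] = -1 + 8 = 7) = 7 (attained at k = 1)
  C[0][1] = min over k of (A[0][0] + B[0][1] = 9 + 2 = 11, A[0][1] + B[1][1] = -1 + 3 = 2) = 2 (attained at k = 1)
  C[1][0] = min over k of (A[1][0] + B[0][0] = 0 + 2 = 2, A[1][1] + B[1][0] = 2 + 8 = 10) = 2 (attained at k = 0)
  C[1][1] = min over k of (A[1][0] + B[0][1] = 0 + 2 = 2, A[1][1] + B[1][1] = 2 + 3 = 5) = 2 (attained at k = 0)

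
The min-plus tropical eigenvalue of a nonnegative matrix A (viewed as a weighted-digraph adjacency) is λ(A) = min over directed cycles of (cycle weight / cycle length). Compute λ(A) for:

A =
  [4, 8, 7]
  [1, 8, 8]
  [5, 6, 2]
λ(A) = 2

Enumerate directed cycles and compute their means (weight / length). Sample:
  cycle 0 → 0: weight = 4, length = 1, mean = 4/1 ≈ 4.000
  cycle 1 → 1: weight = 8, length = 1, mean = 8/1 ≈ 8.000
  cycle 2 → 2: weight = 2, length = 1, mean = 2/1 ≈ 2.000
  cycle 0 → 1 → 0: weight = 9, length = 2, mean = 9/2 ≈ 4.500
  cycle 0 → 2 → 0: weight = 12, length = 2, mean = 12/2 ≈ 6.000
  cycle 1 → 0 → 1: weight = 9, length = 2, mean = 9/2 ≈ 4.500
Minimum mean = 2.000, attained e.g. along the cycle 2 → 2 with weight 2 and length 1. So λ(A) = 2/1 = 2.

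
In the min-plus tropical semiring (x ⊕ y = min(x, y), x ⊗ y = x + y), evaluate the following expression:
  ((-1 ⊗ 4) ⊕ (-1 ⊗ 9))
((-1 ⊗ 4) ⊕ (-1 ⊗ 9)) = 3

Expand innermost to outermost. Recall ⊕ takes the minimum of its arguments and ⊗ takes their sum. Working out the expression ((-1 ⊗ 4) ⊕ (-1 ⊗ 9)) gives 3.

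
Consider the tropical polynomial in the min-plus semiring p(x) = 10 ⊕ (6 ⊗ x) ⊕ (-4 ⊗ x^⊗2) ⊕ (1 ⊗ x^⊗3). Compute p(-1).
p(-1) = -6

A tropical monomial a ⊗ x^⊗i evaluates to a + i · x. Evaluating each term at x = -1:
  Term 0 contributes 10 + 0 · -1 = 10
  Term 1 contributes 6 + 1 · -1 = 5
  Term 2 contributes -4 + 2 · -1 = -6
  Term 3 contributes 1 + 3 · -1 = -2
p(-1) = ⊕ of these = min[10, 5, -6, -2] = -6.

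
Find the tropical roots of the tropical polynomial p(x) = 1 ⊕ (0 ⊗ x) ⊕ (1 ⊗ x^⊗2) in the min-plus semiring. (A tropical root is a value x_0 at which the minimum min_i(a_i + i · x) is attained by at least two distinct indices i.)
Roots: {-1, 1}

Each tropical root is a break point of the lower envelope of the lines y = a_i + i · x (there are 3 lines, with slopes 0, 1, ..., 2). Only the lines that attain the minimum somewhere contribute to roots; other lines are dominated. Here the surviving (envelope) indices are i = 2, i = 1, i = 0.
Intersections between consecutive envelope lines give the roots: for adjacent envelope indices i < j the intersection is x = (a_i − a_j) / (j − i). Reading off the sorted break points: {-1, 1}.
Verification: at each break x_0, at least two indices attain the minimum of min_i(a_i + i · x_0).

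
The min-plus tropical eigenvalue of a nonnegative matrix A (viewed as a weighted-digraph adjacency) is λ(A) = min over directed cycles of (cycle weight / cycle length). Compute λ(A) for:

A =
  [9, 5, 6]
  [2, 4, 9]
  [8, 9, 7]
λ(A) = 7/2

Enumerate directed cycles and compute their means (weight / length). Sample:
  cycle 0 → 0: weight = 9, length = 1, mean = 9/1 ≈ 9.000
  cycle 1 → 1: weight = 4, length = 1, mean = 4/1 ≈ 4.000
  cycle 2 → 2: weight = 7, length = 1, mean = 7/1 ≈ 7.000
  cycle 0 → 1 → 0: weight = 7, length = 2, mean = 7/2 ≈ 3.500
  cycle 0 → 2 → 0: weight = 14, length = 2, mean = 14/2 ≈ 7.000
  cycle 1 → 0 → 1: weight = 7, length = 2, mean = 7/2 ≈ 3.500
Minimum mean = 3.500, attained e.g. along the cycle 0 → 1 → 0 with weight 7 and length 2. So λ(A) = 7/2 = 7/2.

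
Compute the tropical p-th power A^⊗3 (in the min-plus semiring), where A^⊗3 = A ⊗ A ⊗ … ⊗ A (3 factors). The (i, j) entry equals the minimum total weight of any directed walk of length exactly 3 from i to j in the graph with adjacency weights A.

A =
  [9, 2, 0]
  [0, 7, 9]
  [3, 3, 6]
A^⊗3 =
  [3, 4, 2]
  [2, 3, 6]
  [5, 5, 3]

Each entry (A^⊗3)_ij equals the minimum over all length-3 walks i = v_0 → v_1 → … → v_3 = j of Σ_t A[v_t][v_{t+1}]. For example, for (i, j) = (0, 2) we minimise over 9 possible intermediate vertex sequences; the minimum is 2, attained along the walk 0 → 1 → 0 → 2.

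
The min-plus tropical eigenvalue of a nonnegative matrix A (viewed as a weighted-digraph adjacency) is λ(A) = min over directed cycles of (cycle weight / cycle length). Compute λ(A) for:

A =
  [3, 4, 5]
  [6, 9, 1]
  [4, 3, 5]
λ(A) = 2

Enumerate directed cycles and compute their means (weight / length). Sample:
  cycle 0 → 0: weight = 3, length = 1, mean = 3/1 ≈ 3.000
  cycle 1 → 1: weight = 9, length = 1, mean = 9/1 ≈ 9.000
  cycle 2 → 2: weight = 5, length = 1, mean = 5/1 ≈ 5.000
  cycle 0 → 1 → 0: weight = 10, length = 2, mean = 10/2 ≈ 5.000
  cycle 0 → 2 → 0: weight = 9, length = 2, mean = 9/2 ≈ 4.500
  cycle 1 → 0 → 1: weight = 10, length = 2, mean = 10/2 ≈ 5.000
Minimum mean = 2.000, attained e.g. along the cycle 1 → 2 → 1 with weight 4 and length 2. So λ(A) = 4/2 = 2.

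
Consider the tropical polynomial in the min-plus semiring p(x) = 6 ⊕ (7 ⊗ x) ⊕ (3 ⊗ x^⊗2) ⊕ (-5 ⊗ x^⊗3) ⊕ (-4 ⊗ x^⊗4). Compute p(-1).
p(-1) = -8

A tropical monomial a ⊗ x^⊗i evaluates to a + i · x. Evaluating each term at x = -1:
  Term 0 contributes 6 + 0 · -1 = 6
  Term 1 contributes 7 + 1 · -1 = 6
  Term 2 contributes 3 + 2 · -1 = 1
  Term 3 contributes -5 + 3 · -1 = -8
  Term 4 contributes -4 + 4 · -1 = -8
p(-1) = ⊕ of these = min[6, 6, 1, -8, -8] = -8.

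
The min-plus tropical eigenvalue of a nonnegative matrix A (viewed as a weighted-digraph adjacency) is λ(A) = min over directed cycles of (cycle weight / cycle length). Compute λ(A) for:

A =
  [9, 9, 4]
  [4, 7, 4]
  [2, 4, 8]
λ(A) = 3

Enumerate directed cycles and compute their means (weight / length). Sample:
  cycle 0 → 0: weight = 9, length = 1, mean = 9/1 ≈ 9.000
  cycle 1 → 1: weight = 7, length = 1, mean = 7/1 ≈ 7.000
  cycle 2 → 2: weight = 8, length = 1, mean = 8/1 ≈ 8.000
  cycle 0 → 1 → 0: weight = 13, length = 2, mean = 13/2 ≈ 6.500
  cycle 0 → 2 → 0: weight = 6, length = 2, mean = 6/2 ≈ 3.000
  cycle 1 → 0 → 1: weight = 13, length = 2, mean = 13/2 ≈ 6.500
Minimum mean = 3.000, attained e.g. along the cycle 0 → 2 → 0 with weight 6 and length 2. So λ(A) = 6/2 = 3.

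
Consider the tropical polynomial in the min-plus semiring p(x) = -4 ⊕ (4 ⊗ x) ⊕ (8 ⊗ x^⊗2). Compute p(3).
p(3) = -4

A tropical monomial a ⊗ x^⊗i evaluates to a + i · x. Evaluating each term at x = 3:
  Term 0 contributes -4 + 0 · 3 = -4
  Term 1 contributes 4 + 1 · 3 = 7
  Term 2 contributes 8 + 2 · 3 = 14
p(3) = ⊕ of these = min[-4, 7, 14] = -4.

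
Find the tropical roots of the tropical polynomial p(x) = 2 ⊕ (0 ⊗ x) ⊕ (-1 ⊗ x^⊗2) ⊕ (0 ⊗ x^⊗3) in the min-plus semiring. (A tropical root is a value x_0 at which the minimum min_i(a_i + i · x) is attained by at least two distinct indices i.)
Roots: {-1, 1, 2}

Each tropical root is a break point of the lower envelope of the lines y = a_i + i · x (there are 4 lines, with slopes 0, 1, ..., 3). Only the lines that attain the minimum somewhere contribute to roots; other lines are dominated. Here the surviving (envelope) indices are i = 3, i = 2, i = 1, i = 0.
Intersections between consecutive envelope lines give the roots: for adjacent envelope indices i < j the intersection is x = (a_i − a_j) / (j − i). Reading off the sorted break points: {-1, 1, 2}.
Verification: at each break x_0, at least two indices attain the minimum of min_i(a_i + i · x_0).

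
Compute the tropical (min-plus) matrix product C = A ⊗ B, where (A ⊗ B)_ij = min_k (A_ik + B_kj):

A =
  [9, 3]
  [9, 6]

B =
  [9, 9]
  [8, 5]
A ⊗ B =
  [11, 8]
  [14, 11]

Apply the min-plus product entry-by-entry:
  C[0][0] = min over k of (A[0][0] + B[0][0] = 9 + 9 = 18, A[0][1] + B[1][0] = 3 + 8 = 11) = 11 (attained at k = 1)
  C[0][1] = min over k of (A[0][0] + B[0][1] = 9 + 9 = 18, A[0][1] + B[1][1] = 3 + 5 = 8) = 8 (attained at k = 1)
  C[1][0] = min over k of (A[1][0] + B[0][0] = 9 + 9 = 18, A[1][1] + B[1][0] = 6 + 8 = 14) = 14 (attained at k = 1)
  C[1][1] = min over k of (A[1][0] + B[0][1] = 9 + 9 = 18, A[1][1] + B[1][1] = 6 + 5 = 11) = 11 (attained at k = 1)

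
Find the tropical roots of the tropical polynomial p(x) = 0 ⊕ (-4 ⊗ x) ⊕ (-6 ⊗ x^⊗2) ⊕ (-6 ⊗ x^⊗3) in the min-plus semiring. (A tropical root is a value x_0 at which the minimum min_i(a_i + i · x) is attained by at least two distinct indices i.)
Roots: {0, 2, 4}

Each tropical root is a break point of the lower envelope of the lines y = a_i + i · x (there are 4 lines, with slopes 0, 1, ..., 3). Only the lines that attain the minimum somewhere contribute to roots; other lines are dominated. Here the surviving (envelope) indices are i = 3, i = 2, i = 1, i = 0.
Intersections between consecutive envelope lines give the roots: for adjacent envelope indices i < j the intersection is x = (a_i − a_j) / (j − i). Reading off the sorted break points: {0, 2, 4}.
Verification: at each break x_0, at least two indices attain the minimum of min_i(a_i + i · x_0).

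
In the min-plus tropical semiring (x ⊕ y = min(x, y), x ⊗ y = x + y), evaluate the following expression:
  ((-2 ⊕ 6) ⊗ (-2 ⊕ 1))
((-2 ⊕ 6) ⊗ (-2 ⊕ 1)) = -4

Expand innermost to outermost. Recall ⊕ takes the minimum of its arguments and ⊗ takes their sum. Working out the expression ((-2 ⊕ 6) ⊗ (-2 ⊕ 1)) gives -4.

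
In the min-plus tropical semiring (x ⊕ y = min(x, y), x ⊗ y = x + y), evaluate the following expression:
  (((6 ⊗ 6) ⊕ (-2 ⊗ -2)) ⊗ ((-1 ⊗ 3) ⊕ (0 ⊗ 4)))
(((6 ⊗ 6) ⊕ (-2 ⊗ -2)) ⊗ ((-1 ⊗ 3) ⊕ (0 ⊗ 4))) = -2

Expand innermost to outermost. Recall ⊕ takes the minimum of its arguments and ⊗ takes their sum. Working out the expression (((6 ⊗ 6) ⊕ (-2 ⊗ -2)) ⊗ ((-1 ⊗ 3) ⊕ (0 ⊗ 4))) gives -2.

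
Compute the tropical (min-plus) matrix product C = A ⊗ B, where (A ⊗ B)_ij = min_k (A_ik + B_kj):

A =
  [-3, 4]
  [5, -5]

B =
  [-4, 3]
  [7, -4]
A ⊗ B =
  [-7, 0]
  [1, -9]

Apply the min-plus product entry-by-entry:
  C[0][0] = min over k of (A[0][0] + B[0][0] = -3 + -4 = -7, A[0][1] + B[1][0] = 4 + 7 = 11) = -7 (attained at k = 0)
  C[0][1] = min over k of (A[0][0] + B[0][1] = -3 + 3 = 0, A[0][1] + B[1][1] = 4 + -4 = 0) = 0 (attained at k = 0)
  C[1][0] = min over k of (A[1][0] + B[0][0] = 5 + -4 = 1, A[1][1] + B[1][0] = -5 + 7 = 2) = 1 (attained at k = 0)
  C[1][1] = min over k of (A[1][0] + B[0][1] = 5 + 3 = 8, A[1][1] + B[1][1] = -5 + -4 = -9) = -9 (attained at k = 1)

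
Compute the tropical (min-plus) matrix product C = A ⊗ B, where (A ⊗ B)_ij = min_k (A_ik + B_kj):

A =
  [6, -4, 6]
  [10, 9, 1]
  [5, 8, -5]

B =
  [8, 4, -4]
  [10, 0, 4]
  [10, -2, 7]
A ⊗ B =
  [6, -4, 0]
  [11, -1, 6]
  [5, -7, 1]

Apply the min-plus product entry-by-entry:
  C[0][0] = min over k of (A[0][0] + B[0][0] = 6 + 8 = 14, A[0][1] + B[1][0] = -4 + 10 = 6, A[0][2] + B[2][0] = 6 + 10 = 16) = 6 (attained at k = 1)
  C[0][1] = min over k of (A[0][0] + B[0][1] = 6 + 4 = 10, A[0][1] + B[1][1] = -4 + 0 = -4, A[0][2] + B[2][1] = 6 + -2 = 4) = -4 (attained at k = 1)
  C[0][2] = min over k of (A[0][0] + B[0][2] = 6 + -4 = 2, A[0][1] + B[1][2] = -4 + 4 = 0, A[0][2] + B[2][2] = 6 + 7 = 13) = 0 (attained at k = 1)
  C[1][0] = min over k of (A[1][0] + B[0][0] = 10 + 8 = 18, A[1][1] + B[1][0] = 9 + 10 = 19, A[1][2] + B[2][0] = 1 + 10 = 11) = 11 (attained at k = 2)
  C[1][1] = min over k of (A[1][0] + B[0][1] = 10 + 4 = 14, A[1][1] + B[1][1] = 9 + 0 = 9, A[1][2] + B[2][1] = 1 + -2 = -1) = -1 (attained at k = 2)
  C[1][2] = min over k of (A[1][0] + B[0][2] = 10 + -4 = 6, A[1][1] + B[1][2] = 9 + 4 = 13, A[1][2] + B[2][2] = 1 + 7 = 8) = 6 (attained at k = 0)
  C[2][0] = min over k of (A[2][0] + B[0][0] = 5 + 8 = 13, A[2][1] + B[1][0] = 8 + 10 = 18, A[2][2] + B[2][0] = -5 + 10 = 5) = 5 (attained at k = 2)
  C[2][1] = min over k of (A[2][0] + B[0][1] = 5 + 4 = 9, A[2][1] + B[1][1] = 8 + 0 = 8, A[2][2] + B[2][1] = -5 + -2 = -7) = -7 (attained at k = 2)
  C[2][2] = min over k of (A[2][0] + B[0][2] = 5 + -4 = 1, A[2][1] + B[1][2] = 8 + 4 = 12, A[2][2] + B[2][2] = -5 + 7 = 2) = 1 (attained at k = 0)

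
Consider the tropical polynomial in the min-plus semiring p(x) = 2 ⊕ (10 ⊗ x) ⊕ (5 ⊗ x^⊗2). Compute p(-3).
p(-3) = -1

A tropical monomial a ⊗ x^⊗i evaluates to a + i · x. Evaluating each term at x = -3:
  Term 0 contributes 2 + 0 · -3 = 2
  Term 1 contributes 10 + 1 · -3 = 7
  Term 2 contributes 5 + 2 · -3 = -1
p(-3) = ⊕ of these = min[2, 7, -1] = -1.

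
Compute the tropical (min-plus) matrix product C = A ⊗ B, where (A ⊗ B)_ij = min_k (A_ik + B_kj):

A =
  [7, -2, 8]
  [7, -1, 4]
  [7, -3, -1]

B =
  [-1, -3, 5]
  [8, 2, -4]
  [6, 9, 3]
A ⊗ B =
  [6, 0, -6]
  [6, 1, -5]
  [5, -1, -7]

Apply the min-plus product entry-by-entry:
  C[0][0] = min over k of (A[0][0] + B[0][0] = 7 + -1 = 6, A[0][1] + B[1][0] = -2 + 8 = 6, A[0][2] + B[2][0] = 8 + 6 = 14) = 6 (attained at k = 0)
  C[0][1] = min over k of (A[0][0] + B[0][1] = 7 + -3 = 4, A[0][1] + B[1][1] = -2 + 2 = 0, A[0][2] + B[2][1] = 8 + 9 = 17) = 0 (attained at k = 1)
  C[0][2] = min over k of (A[0][0] + B[0][2] = 7 + 5 = 12, A[0][1] + B[1][2] = -2 + -4 = -6, A[0][2] + B[2][2] = 8 + 3 = 11) = -6 (attained at k = 1)
  C[1][0] = min over k of (A[1][0] + B[0][0] = 7 + -1 = 6, A[1][1] + B[1][0] = -1 + 8 = 7, A[1][2] + B[2][0] = 4 + 6 = 10) = 6 (attained at k = 0)
  C[1][1] = min over k of (A[1][0] + B[0][1] = 7 + -3 = 4, A[1][1] + B[1][1] = -1 + 2 = 1, A[1][2] + B[2][1] = 4 + 9 = 13) = 1 (attained at k = 1)
  C[1][2] = min over k of (A[1][0] + B[0][2] = 7 + 5 = 12, A[1][1] + B[1][2] = -1 + -4 = -5, A[1][2] + B[2][2] = 4 + 3 = 7) = -5 (attained at k = 1)
  C[2][0] = min over k of (A[2][0] + B[0][0] = 7 + -1 = 6, A[2][1] + B[1][0] = -3 + 8 = 5, A[2][2] + B[2][0] = -1 + 6 = 5) = 5 (attained at k = 1)
  C[2][1] = min over k of (A[2][0] + B[0][1] = 7 + -3 = 4, A[2][1] + B[1][1] = -3 + 2 = -1, A[2][2] + B[2][1] = -1 + 9 = 8) = -1 (attained at k = 1)
  C[2][2] = min over k of (A[2][0] + B[0][2] = 7 + 5 = 12, A[2][1] + B[1][2] = -3 + -4 = -7, A[2][2] + B[2][2] = -1 + 3 = 2) = -7 (attained at k = 1)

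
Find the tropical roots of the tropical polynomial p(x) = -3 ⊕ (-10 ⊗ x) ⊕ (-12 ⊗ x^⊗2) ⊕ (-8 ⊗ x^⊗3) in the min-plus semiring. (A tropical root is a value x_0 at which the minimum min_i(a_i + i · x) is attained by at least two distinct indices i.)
Roots: {-4, 2, 7}

Each tropical root is a break point of the lower envelope of the lines y = a_i + i · x (there are 4 lines, with slopes 0, 1, ..., 3). Only the lines that attain the minimum somewhere contribute to roots; other lines are dominated. Here the surviving (envelope) indices are i = 3, i = 2, i = 1, i = 0.
Intersections between consecutive envelope lines give the roots: for adjacent envelope indices i < j the intersection is x = (a_i − a_j) / (j − i). Reading off the sorted break points: {-4, 2, 7}.
Verification: at each break x_0, at least two indices attain the minimum of min_i(a_i + i · x_0).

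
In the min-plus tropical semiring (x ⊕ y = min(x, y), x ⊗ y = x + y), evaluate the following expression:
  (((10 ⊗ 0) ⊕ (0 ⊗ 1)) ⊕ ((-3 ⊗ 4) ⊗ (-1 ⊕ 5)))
(((10 ⊗ 0) ⊕ (0 ⊗ 1)) ⊕ ((-3 ⊗ 4) ⊗ (-1 ⊕ 5))) = 0

Expand innermost to outermost. Recall ⊕ takes the minimum of its arguments and ⊗ takes their sum. Working out the expression (((10 ⊗ 0) ⊕ (0 ⊗ 1)) ⊕ ((-3 ⊗ 4) ⊗ (-1 ⊕ 5))) gives 0.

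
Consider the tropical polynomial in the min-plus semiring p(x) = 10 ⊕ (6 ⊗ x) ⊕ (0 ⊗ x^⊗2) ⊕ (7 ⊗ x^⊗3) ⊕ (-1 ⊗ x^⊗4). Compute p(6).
p(6) = 10

A tropical monomial a ⊗ x^⊗i evaluates to a + i · x. Evaluating each term at x = 6:
  Term 0 contributes 10 + 0 · 6 = 10
  Term 1 contributes 6 + 1 · 6 = 12
  Term 2 contributes 0 + 2 · 6 = 12
  Term 3 contributes 7 + 3 · 6 = 25
  Term 4 contributes -1 + 4 · 6 = 23
p(6) = ⊕ of these = min[10, 12, 12, 25, 23] = 10.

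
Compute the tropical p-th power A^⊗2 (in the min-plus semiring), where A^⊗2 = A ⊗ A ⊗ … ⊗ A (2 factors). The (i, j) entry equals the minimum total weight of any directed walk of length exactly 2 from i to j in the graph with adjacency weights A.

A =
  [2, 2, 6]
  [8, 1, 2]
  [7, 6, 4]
A^⊗2 =
  [4, 3, 4]
  [9, 2, 3]
  [9, 7, 8]

Each entry (A^⊗2)_ij equals the minimum over all length-2 walks i = v_0 → v_1 → … → v_2 = j of Σ_t A[v_t][v_{t+1}]. For example, for (i, j) = (0, 2) we minimise over 3 possible intermediate vertex sequences; the minimum is 4, attained along the walk 0 → 1 → 2.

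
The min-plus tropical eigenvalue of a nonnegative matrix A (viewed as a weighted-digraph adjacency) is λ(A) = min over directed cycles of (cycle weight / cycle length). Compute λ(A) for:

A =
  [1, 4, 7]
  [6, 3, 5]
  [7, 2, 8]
λ(A) = 1

Enumerate directed cycles and compute their means (weight / length). Sample:
  cycle 0 → 0: weight = 1, length = 1, mean = 1/1 ≈ 1.000
  cycle 1 → 1: weight = 3, length = 1, mean = 3/1 ≈ 3.000
  cycle 2 → 2: weight = 8, length = 1, mean = 8/1 ≈ 8.000
  cycle 0 → 1 → 0: weight = 10, length = 2, mean = 10/2 ≈ 5.000
  cycle 0 → 2 → 0: weight = 14, length = 2, mean = 14/2 ≈ 7.000
  cycle 1 → 0 → 1: weight = 10, length = 2, mean = 10/2 ≈ 5.000
Minimum mean = 1.000, attained e.g. along the cycle 0 → 0 with weight 1 and length 1. So λ(A) = 1/1 = 1.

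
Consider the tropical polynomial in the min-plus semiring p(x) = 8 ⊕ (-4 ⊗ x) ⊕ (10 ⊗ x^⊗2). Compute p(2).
p(2) = -2

A tropical monomial a ⊗ x^⊗i evaluates to a + i · x. Evaluating each term at x = 2:
  Term 0 contributes 8 + 0 · 2 = 8
  Term 1 contributes -4 + 1 · 2 = -2
  Term 2 contributes 10 + 2 · 2 = 14
p(2) = ⊕ of these = min[8, -2, 14] = -2.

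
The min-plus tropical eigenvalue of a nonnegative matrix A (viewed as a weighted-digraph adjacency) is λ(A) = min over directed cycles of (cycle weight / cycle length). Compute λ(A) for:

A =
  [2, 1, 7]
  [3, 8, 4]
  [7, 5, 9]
λ(A) = 2

Enumerate directed cycles and compute their means (weight / length). Sample:
  cycle 0 → 0: weight = 2, length = 1, mean = 2/1 ≈ 2.000
  cycle 1 → 1: weight = 8, length = 1, mean = 8/1 ≈ 8.000
  cycle 2 → 2: weight = 9, length = 1, mean = 9/1 ≈ 9.000
  cycle 0 → 1 → 0: weight = 4, length = 2, mean = 4/2 ≈ 2.000
  cycle 0 → 2 → 0: weight = 14, length = 2, mean = 14/2 ≈ 7.000
  cycle 1 → 0 → 1: weight = 4, length = 2, mean = 4/2 ≈ 2.000
Minimum mean = 2.000, attained e.g. along the cycle 0 → 0 with weight 2 and length 1. So λ(A) = 2/1 = 2.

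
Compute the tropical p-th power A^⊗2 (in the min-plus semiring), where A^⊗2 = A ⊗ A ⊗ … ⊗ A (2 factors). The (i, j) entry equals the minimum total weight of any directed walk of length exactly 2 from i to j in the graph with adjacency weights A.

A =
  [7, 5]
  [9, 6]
A^⊗2 =
  [14, 11]
  [15, 12]

Each entry (A^⊗2)_ij equals the minimum over all length-2 walks i = v_0 → v_1 → … → v_2 = j of Σ_t A[v_t][v_{t+1}]. For example, for (i, j) = (0, 1) we minimise over 2 possible intermediate vertex sequences; the minimum is 11, attained along the walk 0 → 1 → 1.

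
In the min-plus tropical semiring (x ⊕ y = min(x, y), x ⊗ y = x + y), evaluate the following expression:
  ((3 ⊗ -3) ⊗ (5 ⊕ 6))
((3 ⊗ -3) ⊗ (5 ⊕ 6)) = 5

Expand innermost to outermost. Recall ⊕ takes the minimum of its arguments and ⊗ takes their sum. Working out the expression ((3 ⊗ -3) ⊗ (5 ⊕ 6)) gives 5.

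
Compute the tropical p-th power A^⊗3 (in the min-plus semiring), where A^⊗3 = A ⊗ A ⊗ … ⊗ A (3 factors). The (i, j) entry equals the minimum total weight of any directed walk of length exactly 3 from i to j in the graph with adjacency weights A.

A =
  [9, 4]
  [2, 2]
A^⊗3 =
  [8, 8]
  [6, 6]

Each entry (A^⊗3)_ij equals the minimum over all length-3 walks i = v_0 → v_1 → … → v_3 = j of Σ_t A[v_t][v_{t+1}]. For example, for (i, j) = (0, 1) we minimise over 4 possible intermediate vertex sequences; the minimum is 8, attained along the walk 0 → 1 → 1 → 1.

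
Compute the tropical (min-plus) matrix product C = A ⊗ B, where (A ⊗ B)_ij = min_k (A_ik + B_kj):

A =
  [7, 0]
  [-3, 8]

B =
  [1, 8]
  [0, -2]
A ⊗ B =
  [0, -2]
  [-2, 5]

Apply the min-plus product entry-by-entry:
  C[0][0] = min over k of (A[0][0] + B[0][0] = 7 + 1 = 8, A[0][1] + B[1][0] = 0 + 0 = 0) = 0 (attained at k = 1)
  C[0][1] = min over k of (A[0][0] + B[0][1] = 7 + 8 = 15, A[0][1] + B[1][1] = 0 + -2 = -2) = -2 (attained at k = 1)
  C[1][0] = min over k of (A[1][0] + B[0][0] = -3 + 1 = -2, A[1][1] + B[1][0] = 8 + 0 = 8) = -2 (attained at k = 0)
  C[1][1] = min over k of (A[1][0] + B[0][1] = -3 + 8 = 5, A[1][1] + B[1][1] = 8 + -2 = 6) = 5 (attained at k = 0)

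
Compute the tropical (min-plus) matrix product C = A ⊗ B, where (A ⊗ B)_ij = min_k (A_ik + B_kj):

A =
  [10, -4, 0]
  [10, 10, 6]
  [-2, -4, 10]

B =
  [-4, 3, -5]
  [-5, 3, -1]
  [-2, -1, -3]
A ⊗ B =
  [-9, -1, -5]
  [4, 5, 3]
  [-9, -1, -7]

Apply the min-plus product entry-by-entry:
  C[0][0] = min over k of (A[0][0] + B[0][0] = 10 + -4 = 6, A[0][1] + B[1][0] = -4 + -5 = -9, A[0][2] + B[2][0] = 0 + -2 = -2) = -9 (attained at k = 1)
  C[0][1] = min over k of (A[0][0] + B[0][1] = 10 + 3 = 13, A[0][1] + B[1][1] = -4 + 3 = -1, A[0][2] + B[2][1] = 0 + -1 = -1) = -1 (attained at k = 1)
  C[0][2] = min over k of (A[0][0] + B[0][2] = 10 + -5 = 5, A[0][1] + B[1][2] = -4 + -1 = -5, A[0][2] + B[2][2] = 0 + -3 = -3) = -5 (attained at k = 1)
  C[1][0] = min over k of (A[1][0] + B[0][0] = 10 + -4 = 6, A[1][1] + B[1][0] = 10 + -5 = 5, A[1][2] + B[2][0] = 6 + -2 = 4) = 4 (attained at k = 2)
  C[1][1] = min over k of (A[1][0] + B[0][1] = 10 + 3 = 13, A[1][1] + B[1][1] = 10 + 3 = 13, A[1][2] + B[2][1] = 6 + -1 = 5) = 5 (attained at k = 2)
  C[1][2] = min over k of (A[1][0] + B[0][2] = 10 + -5 = 5, A[1][1] + B[1][2] = 10 + -1 = 9, A[1][2] + B[2][2] = 6 + -3 = 3) = 3 (attained at k = 2)
  C[2][0] = min over k of (A[2][0] + B[0][0] = -2 + -4 = -6, A[2][1] + B[1][0] = -4 + -5 = -9, A[2][2] + B[2][0] = 10 + -2 = 8) = -9 (attained at k = 1)
  C[2][1] = min over k of (A[2][0] + B[0][1] = -2 + 3 = 1, A[2][1] + B[1][1] = -4 + 3 = -1, A[2][2] + B[2][1] = 10 + -1 = 9) = -1 (attained at k = 1)
  C[2][2] = min over k of (A[2][0] + B[0][2] = -2 + -5 = -7, A[2][1] + B[1][2] = -4 + -1 = -5, A[2][2] + B[2][2] = 10 + -3 = 7) = -7 (attained at k = 0)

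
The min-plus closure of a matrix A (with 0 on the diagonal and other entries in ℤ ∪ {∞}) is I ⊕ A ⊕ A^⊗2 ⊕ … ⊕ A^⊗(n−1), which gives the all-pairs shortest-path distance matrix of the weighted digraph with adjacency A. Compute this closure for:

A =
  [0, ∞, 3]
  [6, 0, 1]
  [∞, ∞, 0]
Closure =
  [0, ∞, 3]
  [6, 0, 1]
  [∞, ∞, 0]

This is the Floyd-Warshall all-pairs shortest-path computation. For each intermediate vertex k = 0, 1, …, 2, update dist[i][j] ← min(dist[i][j], dist[i][k] + dist[k][j]). The final matrix gives, for each (i, j), the minimum total weight of any directed path from i to j (possibly empty when i = j).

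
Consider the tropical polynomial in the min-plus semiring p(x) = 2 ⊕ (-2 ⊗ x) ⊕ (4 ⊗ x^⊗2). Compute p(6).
p(6) = 2

A tropical monomial a ⊗ x^⊗i evaluates to a + i · x. Evaluating each term at x = 6:
  Term 0 contributes 2 + 0 · 6 = 2
  Term 1 contributes -2 + 1 · 6 = 4
  Term 2 contributes 4 + 2 · 6 = 16
p(6) = ⊕ of these = min[2, 4, 16] = 2.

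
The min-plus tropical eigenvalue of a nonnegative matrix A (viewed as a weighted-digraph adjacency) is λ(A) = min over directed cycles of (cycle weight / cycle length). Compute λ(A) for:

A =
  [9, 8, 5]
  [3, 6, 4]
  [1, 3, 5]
λ(A) = 3

Enumerate directed cycles and compute their means (weight / length). Sample:
  cycle 0 → 0: weight = 9, length = 1, mean = 9/1 ≈ 9.000
  cycle 1 → 1: weight = 6, length = 1, mean = 6/1 ≈ 6.000
  cycle 2 → 2: weight = 5, length = 1, mean = 5/1 ≈ 5.000
  cycle 0 → 1 → 0: weight = 11, length = 2, mean = 11/2 ≈ 5.500
  cycle 0 → 2 → 0: weight = 6, length = 2, mean = 6/2 ≈ 3.000
  cycle 1 → 0 → 1: weight = 11, length = 2, mean = 11/2 ≈ 5.500
Minimum mean = 3.000, attained e.g. along the cycle 0 → 2 → 0 with weight 6 and length 2. So λ(A) = 6/2 = 3.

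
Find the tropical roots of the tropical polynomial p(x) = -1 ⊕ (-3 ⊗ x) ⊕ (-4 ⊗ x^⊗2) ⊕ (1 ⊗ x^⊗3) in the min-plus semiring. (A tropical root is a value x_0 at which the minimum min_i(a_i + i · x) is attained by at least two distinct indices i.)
Roots: {-5, 1, 2}

Each tropical root is a break point of the lower envelope of the lines y = a_i + i · x (there are 4 lines, with slopes 0, 1, ..., 3). Only the lines that attain the minimum somewhere contribute to roots; other lines are dominated. Here the surviving (envelope) indices are i = 3, i = 2, i = 1, i = 0.
Intersections between consecutive envelope lines give the roots: for adjacent envelope indices i < j the intersection is x = (a_i − a_j) / (j − i). Reading off the sorted break points: {-5, 1, 2}.
Verification: at each break x_0, at least two indices attain the minimum of min_i(a_i + i · x_0).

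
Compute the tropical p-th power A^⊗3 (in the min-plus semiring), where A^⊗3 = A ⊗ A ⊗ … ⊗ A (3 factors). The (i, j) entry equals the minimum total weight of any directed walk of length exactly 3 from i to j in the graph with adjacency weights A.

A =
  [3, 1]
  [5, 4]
A^⊗3 =
  [9, 7]
  [11, 9]

Each entry (A^⊗3)_ij equals the minimum over all length-3 walks i = v_0 → v_1 → … → v_3 = j of Σ_t A[v_t][v_{t+1}]. For example, for (i, j) = (0, 1) we minimise over 4 possible intermediate vertex sequences; the minimum is 7, attained along the walk 0 → 0 → 0 → 1.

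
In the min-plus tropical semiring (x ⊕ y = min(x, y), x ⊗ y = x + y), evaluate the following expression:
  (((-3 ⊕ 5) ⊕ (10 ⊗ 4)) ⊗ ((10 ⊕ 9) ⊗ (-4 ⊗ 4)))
(((-3 ⊕ 5) ⊕ (10 ⊗ 4)) ⊗ ((10 ⊕ 9) ⊗ (-4 ⊗ 4))) = 6

Expand innermost to outermost. Recall ⊕ takes the minimum of its arguments and ⊗ takes their sum. Working out the expression (((-3 ⊕ 5) ⊕ (10 ⊗ 4)) ⊗ ((10 ⊕ 9) ⊗ (-4 ⊗ 4))) gives 6.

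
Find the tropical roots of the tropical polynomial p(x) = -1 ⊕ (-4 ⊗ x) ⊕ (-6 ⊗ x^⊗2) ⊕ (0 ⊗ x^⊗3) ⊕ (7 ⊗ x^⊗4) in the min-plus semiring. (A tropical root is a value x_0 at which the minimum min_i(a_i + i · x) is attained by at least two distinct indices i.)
Roots: {-7, -6, 2, 3}

Each tropical root is a break point of the lower envelope of the lines y = a_i + i · x (there are 5 lines, with slopes 0, 1, ..., 4). Only the lines that attain the minimum somewhere contribute to roots; other lines are dominated. Here the surviving (envelope) indices are i = 4, i = 3, i = 2, i = 1, i = 0.
Intersections between consecutive envelope lines give the roots: for adjacent envelope indices i < j the intersection is x = (a_i − a_j) / (j − i). Reading off the sorted break points: {-7, -6, 2, 3}.
Verification: at each break x_0, at least two indices attain the minimum of min_i(a_i + i · x_0).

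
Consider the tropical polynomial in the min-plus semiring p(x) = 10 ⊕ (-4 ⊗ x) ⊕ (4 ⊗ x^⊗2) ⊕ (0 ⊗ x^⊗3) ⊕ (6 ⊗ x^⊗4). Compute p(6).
p(6) = 2

A tropical monomial a ⊗ x^⊗i evaluates to a + i · x. Evaluating each term at x = 6:
  Term 0 contributes 10 + 0 · 6 = 10
  Term 1 contributes -4 + 1 · 6 = 2
  Term 2 contributes 4 + 2 · 6 = 16
  Term 3 contributes 0 + 3 · 6 = 18
  Term 4 contributes 6 + 4 · 6 = 30
p(6) = ⊕ of these = min[10, 2, 16, 18, 30] = 2.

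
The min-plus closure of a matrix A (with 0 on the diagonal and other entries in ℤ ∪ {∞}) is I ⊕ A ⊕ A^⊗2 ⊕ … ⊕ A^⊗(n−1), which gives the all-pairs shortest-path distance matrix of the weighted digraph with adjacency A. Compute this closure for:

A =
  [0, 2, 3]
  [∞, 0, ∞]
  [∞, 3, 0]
Closure =
  [0, 2, 3]
  [∞, 0, ∞]
  [∞, 3, 0]

This is the Floyd-Warshall all-pairs shortest-path computation. For each intermediate vertex k = 0, 1, …, 2, update dist[i][j] ← min(dist[i][j], dist[i][k] + dist[k][j]). The final matrix gives, for each (i, j), the minimum total weight of any directed path from i to j (possibly empty when i = j).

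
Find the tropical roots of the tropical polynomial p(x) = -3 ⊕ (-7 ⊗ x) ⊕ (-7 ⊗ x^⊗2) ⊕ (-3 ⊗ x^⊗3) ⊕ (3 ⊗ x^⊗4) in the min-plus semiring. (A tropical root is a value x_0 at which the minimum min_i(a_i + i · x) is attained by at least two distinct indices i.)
Roots: {-6, -4, 0, 4}

Each tropical root is a break point of the lower envelope of the lines y = a_i + i · x (there are 5 lines, with slopes 0, 1, ..., 4). Only the lines that attain the minimum somewhere contribute to roots; other lines are dominated. Here the surviving (envelope) indices are i = 4, i = 3, i = 2, i = 1, i = 0.
Intersections between consecutive envelope lines give the roots: for adjacent envelope indices i < j the intersection is x = (a_i − a_j) / (j − i). Reading off the sorted break points: {-6, -4, 0, 4}.
Verification: at each break x_0, at least two indices attain the minimum of min_i(a_i + i · x_0).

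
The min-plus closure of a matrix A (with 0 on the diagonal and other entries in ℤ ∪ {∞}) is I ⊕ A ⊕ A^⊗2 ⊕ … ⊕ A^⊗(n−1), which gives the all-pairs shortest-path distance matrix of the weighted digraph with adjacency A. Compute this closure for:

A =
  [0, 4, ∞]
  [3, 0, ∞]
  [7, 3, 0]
Closure =
  [0, 4, ∞]
  [3, 0, ∞]
  [6, 3, 0]

This is the Floyd-Warshall all-pairs shortest-path computation. For each intermediate vertex k = 0, 1, …, 2, update dist[i][j] ← min(dist[i][j], dist[i][k] + dist[k][j]). The final matrix gives, for each (i, j), the minimum total weight of any directed path from i to j (possibly empty when i = j).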